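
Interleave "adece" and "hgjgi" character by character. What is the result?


Interleaving "adece" and "hgjgi":
  Position 0: 'a' from first, 'h' from second => "ah"
  Position 1: 'd' from first, 'g' from second => "dg"
  Position 2: 'e' from first, 'j' from second => "ej"
  Position 3: 'c' from first, 'g' from second => "cg"
  Position 4: 'e' from first, 'i' from second => "ei"
Result: ahdgejcgei

ahdgejcgei


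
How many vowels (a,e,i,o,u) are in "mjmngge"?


Input: mjmngge
Checking each character:
  'm' at position 0: consonant
  'j' at position 1: consonant
  'm' at position 2: consonant
  'n' at position 3: consonant
  'g' at position 4: consonant
  'g' at position 5: consonant
  'e' at position 6: vowel (running total: 1)
Total vowels: 1

1


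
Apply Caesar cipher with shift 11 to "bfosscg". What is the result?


Caesar cipher: shift "bfosscg" by 11
  'b' (pos 1) + 11 = pos 12 = 'm'
  'f' (pos 5) + 11 = pos 16 = 'q'
  'o' (pos 14) + 11 = pos 25 = 'z'
  's' (pos 18) + 11 = pos 3 = 'd'
  's' (pos 18) + 11 = pos 3 = 'd'
  'c' (pos 2) + 11 = pos 13 = 'n'
  'g' (pos 6) + 11 = pos 17 = 'r'
Result: mqzddnr

mqzddnr


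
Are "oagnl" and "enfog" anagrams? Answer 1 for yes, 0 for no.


Strings: "oagnl", "enfog"
Sorted first:  aglno
Sorted second: efgno
Differ at position 0: 'a' vs 'e' => not anagrams

0


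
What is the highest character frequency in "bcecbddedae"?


Input: bcecbddedae
Character counts:
  'a': 1
  'b': 2
  'c': 2
  'd': 3
  'e': 3
Maximum frequency: 3

3


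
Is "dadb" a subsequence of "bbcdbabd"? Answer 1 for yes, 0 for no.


Check if "dadb" is a subsequence of "bbcdbabd"
Greedy scan:
  Position 0 ('b'): no match needed
  Position 1 ('b'): no match needed
  Position 2 ('c'): no match needed
  Position 3 ('d'): matches sub[0] = 'd'
  Position 4 ('b'): no match needed
  Position 5 ('a'): matches sub[1] = 'a'
  Position 6 ('b'): no match needed
  Position 7 ('d'): matches sub[2] = 'd'
Only matched 3/4 characters => not a subsequence

0


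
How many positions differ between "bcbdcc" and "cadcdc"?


Comparing "bcbdcc" and "cadcdc" position by position:
  Position 0: 'b' vs 'c' => DIFFER
  Position 1: 'c' vs 'a' => DIFFER
  Position 2: 'b' vs 'd' => DIFFER
  Position 3: 'd' vs 'c' => DIFFER
  Position 4: 'c' vs 'd' => DIFFER
  Position 5: 'c' vs 'c' => same
Positions that differ: 5

5


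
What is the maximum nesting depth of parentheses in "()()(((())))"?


Input: "()()(((())))"
Tracking depth:
  Position 0 '(': depth becomes 1
  Position 1 ')': depth becomes 0
  Position 2 '(': depth becomes 1
  Position 3 ')': depth becomes 0
  Position 4 '(': depth becomes 1
  Position 5 '(': depth becomes 2
  Position 6 '(': depth becomes 3
  Position 7 '(': depth becomes 4
  Position 8 ')': depth becomes 3
  Position 9 ')': depth becomes 2
  Position 10 ')': depth becomes 1
  Position 11 ')': depth becomes 0
Maximum depth reached: 4

4


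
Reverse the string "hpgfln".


Input: hpgfln
Reading characters right to left:
  Position 5: 'n'
  Position 4: 'l'
  Position 3: 'f'
  Position 2: 'g'
  Position 1: 'p'
  Position 0: 'h'
Reversed: nlfgph

nlfgph


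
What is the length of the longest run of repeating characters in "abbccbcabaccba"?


Input: "abbccbcabaccba"
Scanning for longest run:
  Position 1 ('b'): new char, reset run to 1
  Position 2 ('b'): continues run of 'b', length=2
  Position 3 ('c'): new char, reset run to 1
  Position 4 ('c'): continues run of 'c', length=2
  Position 5 ('b'): new char, reset run to 1
  Position 6 ('c'): new char, reset run to 1
  Position 7 ('a'): new char, reset run to 1
  Position 8 ('b'): new char, reset run to 1
  Position 9 ('a'): new char, reset run to 1
  Position 10 ('c'): new char, reset run to 1
  Position 11 ('c'): continues run of 'c', length=2
  Position 12 ('b'): new char, reset run to 1
  Position 13 ('a'): new char, reset run to 1
Longest run: 'b' with length 2

2


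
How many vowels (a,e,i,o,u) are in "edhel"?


Input: edhel
Checking each character:
  'e' at position 0: vowel (running total: 1)
  'd' at position 1: consonant
  'h' at position 2: consonant
  'e' at position 3: vowel (running total: 2)
  'l' at position 4: consonant
Total vowels: 2

2


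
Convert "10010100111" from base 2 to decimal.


Input: "10010100111" in base 2
Positional expansion:
  Digit '1' (value 1) x 2^10 = 1024
  Digit '0' (value 0) x 2^9 = 0
  Digit '0' (value 0) x 2^8 = 0
  Digit '1' (value 1) x 2^7 = 128
  Digit '0' (value 0) x 2^6 = 0
  Digit '1' (value 1) x 2^5 = 32
  Digit '0' (value 0) x 2^4 = 0
  Digit '0' (value 0) x 2^3 = 0
  Digit '1' (value 1) x 2^2 = 4
  Digit '1' (value 1) x 2^1 = 2
  Digit '1' (value 1) x 2^0 = 1
Sum = 1191

1191


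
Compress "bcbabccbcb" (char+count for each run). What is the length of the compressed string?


Input: bcbabccbcb
Runs:
  'b' x 1 => "b1"
  'c' x 1 => "c1"
  'b' x 1 => "b1"
  'a' x 1 => "a1"
  'b' x 1 => "b1"
  'c' x 2 => "c2"
  'b' x 1 => "b1"
  'c' x 1 => "c1"
  'b' x 1 => "b1"
Compressed: "b1c1b1a1b1c2b1c1b1"
Compressed length: 18

18


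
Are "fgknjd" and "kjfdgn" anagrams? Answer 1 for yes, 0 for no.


Strings: "fgknjd", "kjfdgn"
Sorted first:  dfgjkn
Sorted second: dfgjkn
Sorted forms match => anagrams

1


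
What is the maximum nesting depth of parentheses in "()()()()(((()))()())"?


Input: "()()()()(((()))()())"
Tracking depth:
  Position 0 '(': depth becomes 1
  Position 1 ')': depth becomes 0
  Position 2 '(': depth becomes 1
  Position 3 ')': depth becomes 0
  Position 4 '(': depth becomes 1
  Position 5 ')': depth becomes 0
  Position 6 '(': depth becomes 1
  Position 7 ')': depth becomes 0
  Position 8 '(': depth becomes 1
  Position 9 '(': depth becomes 2
  Position 10 '(': depth becomes 3
  Position 11 '(': depth becomes 4
  Position 12 ')': depth becomes 3
  Position 13 ')': depth becomes 2
  Position 14 ')': depth becomes 1
  Position 15 '(': depth becomes 2
  Position 16 ')': depth becomes 1
  Position 17 '(': depth becomes 2
  Position 18 ')': depth becomes 1
  Position 19 ')': depth becomes 0
Maximum depth reached: 4

4


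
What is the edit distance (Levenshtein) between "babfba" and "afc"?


Computing edit distance: "babfba" -> "afc"
DP table:
           a    f    c
      0    1    2    3
  b   1    1    2    3
  a   2    1    2    3
  b   3    2    2    3
  f   4    3    2    3
  b   5    4    3    3
  a   6    5    4    4
Edit distance = dp[6][3] = 4

4


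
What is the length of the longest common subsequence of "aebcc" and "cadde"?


LCS of "aebcc" and "cadde"
DP table:
           c    a    d    d    e
      0    0    0    0    0    0
  a   0    0    1    1    1    1
  e   0    0    1    1    1    2
  b   0    0    1    1    1    2
  c   0    1    1    1    1    2
  c   0    1    1    1    1    2
LCS length = dp[5][5] = 2

2


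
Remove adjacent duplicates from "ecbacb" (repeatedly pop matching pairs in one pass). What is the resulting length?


Input: ecbacb
Stack-based adjacent duplicate removal:
  Read 'e': push. Stack: e
  Read 'c': push. Stack: ec
  Read 'b': push. Stack: ecb
  Read 'a': push. Stack: ecba
  Read 'c': push. Stack: ecbac
  Read 'b': push. Stack: ecbacb
Final stack: "ecbacb" (length 6)

6


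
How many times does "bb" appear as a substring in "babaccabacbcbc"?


Searching for "bb" in "babaccabacbcbc"
Scanning each position:
  Position 0: "ba" => no
  Position 1: "ab" => no
  Position 2: "ba" => no
  Position 3: "ac" => no
  Position 4: "cc" => no
  Position 5: "ca" => no
  Position 6: "ab" => no
  Position 7: "ba" => no
  Position 8: "ac" => no
  Position 9: "cb" => no
  Position 10: "bc" => no
  Position 11: "cb" => no
  Position 12: "bc" => no
Total occurrences: 0

0


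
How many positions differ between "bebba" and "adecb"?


Comparing "bebba" and "adecb" position by position:
  Position 0: 'b' vs 'a' => DIFFER
  Position 1: 'e' vs 'd' => DIFFER
  Position 2: 'b' vs 'e' => DIFFER
  Position 3: 'b' vs 'c' => DIFFER
  Position 4: 'a' vs 'b' => DIFFER
Positions that differ: 5

5


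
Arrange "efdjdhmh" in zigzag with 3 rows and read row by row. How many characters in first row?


Zigzag "efdjdhmh" into 3 rows:
Placing characters:
  'e' => row 0
  'f' => row 1
  'd' => row 2
  'j' => row 1
  'd' => row 0
  'h' => row 1
  'm' => row 2
  'h' => row 1
Rows:
  Row 0: "ed"
  Row 1: "fjhh"
  Row 2: "dm"
First row length: 2

2


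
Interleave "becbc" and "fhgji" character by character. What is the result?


Interleaving "becbc" and "fhgji":
  Position 0: 'b' from first, 'f' from second => "bf"
  Position 1: 'e' from first, 'h' from second => "eh"
  Position 2: 'c' from first, 'g' from second => "cg"
  Position 3: 'b' from first, 'j' from second => "bj"
  Position 4: 'c' from first, 'i' from second => "ci"
Result: bfehcgbjci

bfehcgbjci


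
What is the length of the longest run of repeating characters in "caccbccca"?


Input: "caccbccca"
Scanning for longest run:
  Position 1 ('a'): new char, reset run to 1
  Position 2 ('c'): new char, reset run to 1
  Position 3 ('c'): continues run of 'c', length=2
  Position 4 ('b'): new char, reset run to 1
  Position 5 ('c'): new char, reset run to 1
  Position 6 ('c'): continues run of 'c', length=2
  Position 7 ('c'): continues run of 'c', length=3
  Position 8 ('a'): new char, reset run to 1
Longest run: 'c' with length 3

3


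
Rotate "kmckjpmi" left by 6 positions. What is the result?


Input: "kmckjpmi", rotate left by 6
First 6 characters: "kmckjp"
Remaining characters: "mi"
Concatenate remaining + first: "mi" + "kmckjp" = "mikmckjp"

mikmckjp


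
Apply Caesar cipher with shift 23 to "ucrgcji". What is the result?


Caesar cipher: shift "ucrgcji" by 23
  'u' (pos 20) + 23 = pos 17 = 'r'
  'c' (pos 2) + 23 = pos 25 = 'z'
  'r' (pos 17) + 23 = pos 14 = 'o'
  'g' (pos 6) + 23 = pos 3 = 'd'
  'c' (pos 2) + 23 = pos 25 = 'z'
  'j' (pos 9) + 23 = pos 6 = 'g'
  'i' (pos 8) + 23 = pos 5 = 'f'
Result: rzodzgf

rzodzgf


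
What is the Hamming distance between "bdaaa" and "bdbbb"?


Comparing "bdaaa" and "bdbbb" position by position:
  Position 0: 'b' vs 'b' => same
  Position 1: 'd' vs 'd' => same
  Position 2: 'a' vs 'b' => differ
  Position 3: 'a' vs 'b' => differ
  Position 4: 'a' vs 'b' => differ
Total differences (Hamming distance): 3

3


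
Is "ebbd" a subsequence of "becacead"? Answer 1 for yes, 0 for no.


Check if "ebbd" is a subsequence of "becacead"
Greedy scan:
  Position 0 ('b'): no match needed
  Position 1 ('e'): matches sub[0] = 'e'
  Position 2 ('c'): no match needed
  Position 3 ('a'): no match needed
  Position 4 ('c'): no match needed
  Position 5 ('e'): no match needed
  Position 6 ('a'): no match needed
  Position 7 ('d'): no match needed
Only matched 1/4 characters => not a subsequence

0


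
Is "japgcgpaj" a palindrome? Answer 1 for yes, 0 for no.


Input: japgcgpaj
Reversed: japgcgpaj
  Compare pos 0 ('j') with pos 8 ('j'): match
  Compare pos 1 ('a') with pos 7 ('a'): match
  Compare pos 2 ('p') with pos 6 ('p'): match
  Compare pos 3 ('g') with pos 5 ('g'): match
Result: palindrome

1


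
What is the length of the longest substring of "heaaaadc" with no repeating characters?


Input: "heaaaadc"
Sliding window (track last position of each char):
  Position 0 ('h'): window [0,0] length 1 -- new best
  Position 1 ('e'): window [0,1] length 2 -- new best
  Position 2 ('a'): window [0,2] length 3 -- new best
  Position 3 ('a'): repeat (last at 2), move window start to 3
  Position 3 ('a'): window [3,3] length 1
  Position 4 ('a'): repeat (last at 3), move window start to 4
  Position 4 ('a'): window [4,4] length 1
  Position 5 ('a'): repeat (last at 4), move window start to 5
  Position 5 ('a'): window [5,5] length 1
  Position 6 ('d'): window [5,6] length 2
  Position 7 ('c'): window [5,7] length 3
Longest substring with no repeats: "hea" with length 3

3


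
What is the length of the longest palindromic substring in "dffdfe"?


Input: "dffdfe"
Checking substrings for palindromes:
  [0:4] "dffd" (len 4) => palindrome
  [2:5] "fdf" (len 3) => palindrome
  [1:3] "ff" (len 2) => palindrome
Longest palindromic substring: "dffd" with length 4

4


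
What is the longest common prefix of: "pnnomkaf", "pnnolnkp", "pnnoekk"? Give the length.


Words: pnnomkaf, pnnolnkp, pnnoekk
  Position 0: all 'p' => match
  Position 1: all 'n' => match
  Position 2: all 'n' => match
  Position 3: all 'o' => match
  Position 4: ('m', 'l', 'e') => mismatch, stop
LCP = "pnno" (length 4)

4


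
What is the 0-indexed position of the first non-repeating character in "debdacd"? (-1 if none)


Input: debdacd
Character frequencies:
  'a': 1
  'b': 1
  'c': 1
  'd': 3
  'e': 1
Scanning left to right for freq == 1:
  Position 0 ('d'): freq=3, skip
  Position 1 ('e'): unique! => answer = 1

1


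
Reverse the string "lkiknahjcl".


Input: lkiknahjcl
Reading characters right to left:
  Position 9: 'l'
  Position 8: 'c'
  Position 7: 'j'
  Position 6: 'h'
  Position 5: 'a'
  Position 4: 'n'
  Position 3: 'k'
  Position 2: 'i'
  Position 1: 'k'
  Position 0: 'l'
Reversed: lcjhankikl

lcjhankikl


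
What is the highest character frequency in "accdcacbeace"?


Input: accdcacbeace
Character counts:
  'a': 3
  'b': 1
  'c': 5
  'd': 1
  'e': 2
Maximum frequency: 5

5


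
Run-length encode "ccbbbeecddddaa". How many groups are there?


Input: ccbbbeecddddaa
Scanning for consecutive runs:
  Group 1: 'c' x 2 (positions 0-1)
  Group 2: 'b' x 3 (positions 2-4)
  Group 3: 'e' x 2 (positions 5-6)
  Group 4: 'c' x 1 (positions 7-7)
  Group 5: 'd' x 4 (positions 8-11)
  Group 6: 'a' x 2 (positions 12-13)
Total groups: 6

6


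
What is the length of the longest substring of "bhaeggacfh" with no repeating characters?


Input: "bhaeggacfh"
Sliding window (track last position of each char):
  Position 0 ('b'): window [0,0] length 1 -- new best
  Position 1 ('h'): window [0,1] length 2 -- new best
  Position 2 ('a'): window [0,2] length 3 -- new best
  Position 3 ('e'): window [0,3] length 4 -- new best
  Position 4 ('g'): window [0,4] length 5 -- new best
  Position 5 ('g'): repeat (last at 4), move window start to 5
  Position 5 ('g'): window [5,5] length 1
  Position 6 ('a'): window [5,6] length 2
  Position 7 ('c'): window [5,7] length 3
  Position 8 ('f'): window [5,8] length 4
  Position 9 ('h'): window [5,9] length 5
Longest substring with no repeats: "bhaeg" with length 5

5


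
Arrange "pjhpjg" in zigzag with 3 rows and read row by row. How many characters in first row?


Zigzag "pjhpjg" into 3 rows:
Placing characters:
  'p' => row 0
  'j' => row 1
  'h' => row 2
  'p' => row 1
  'j' => row 0
  'g' => row 1
Rows:
  Row 0: "pj"
  Row 1: "jpg"
  Row 2: "h"
First row length: 2

2


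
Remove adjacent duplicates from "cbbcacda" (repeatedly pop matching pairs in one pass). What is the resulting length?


Input: cbbcacda
Stack-based adjacent duplicate removal:
  Read 'c': push. Stack: c
  Read 'b': push. Stack: cb
  Read 'b': matches stack top 'b' => pop. Stack: c
  Read 'c': matches stack top 'c' => pop. Stack: (empty)
  Read 'a': push. Stack: a
  Read 'c': push. Stack: ac
  Read 'd': push. Stack: acd
  Read 'a': push. Stack: acda
Final stack: "acda" (length 4)

4


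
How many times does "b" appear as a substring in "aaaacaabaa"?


Searching for "b" in "aaaacaabaa"
Scanning each position:
  Position 0: "a" => no
  Position 1: "a" => no
  Position 2: "a" => no
  Position 3: "a" => no
  Position 4: "c" => no
  Position 5: "a" => no
  Position 6: "a" => no
  Position 7: "b" => MATCH
  Position 8: "a" => no
  Position 9: "a" => no
Total occurrences: 1

1


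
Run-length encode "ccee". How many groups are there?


Input: ccee
Scanning for consecutive runs:
  Group 1: 'c' x 2 (positions 0-1)
  Group 2: 'e' x 2 (positions 2-3)
Total groups: 2

2


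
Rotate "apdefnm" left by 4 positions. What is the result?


Input: "apdefnm", rotate left by 4
First 4 characters: "apde"
Remaining characters: "fnm"
Concatenate remaining + first: "fnm" + "apde" = "fnmapde"

fnmapde


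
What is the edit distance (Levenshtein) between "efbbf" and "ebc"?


Computing edit distance: "efbbf" -> "ebc"
DP table:
           e    b    c
      0    1    2    3
  e   1    0    1    2
  f   2    1    1    2
  b   3    2    1    2
  b   4    3    2    2
  f   5    4    3    3
Edit distance = dp[5][3] = 3

3


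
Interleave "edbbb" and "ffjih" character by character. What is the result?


Interleaving "edbbb" and "ffjih":
  Position 0: 'e' from first, 'f' from second => "ef"
  Position 1: 'd' from first, 'f' from second => "df"
  Position 2: 'b' from first, 'j' from second => "bj"
  Position 3: 'b' from first, 'i' from second => "bi"
  Position 4: 'b' from first, 'h' from second => "bh"
Result: efdfbjbibh

efdfbjbibh


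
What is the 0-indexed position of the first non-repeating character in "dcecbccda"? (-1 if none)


Input: dcecbccda
Character frequencies:
  'a': 1
  'b': 1
  'c': 4
  'd': 2
  'e': 1
Scanning left to right for freq == 1:
  Position 0 ('d'): freq=2, skip
  Position 1 ('c'): freq=4, skip
  Position 2 ('e'): unique! => answer = 2

2


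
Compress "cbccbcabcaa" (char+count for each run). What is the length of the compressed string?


Input: cbccbcabcaa
Runs:
  'c' x 1 => "c1"
  'b' x 1 => "b1"
  'c' x 2 => "c2"
  'b' x 1 => "b1"
  'c' x 1 => "c1"
  'a' x 1 => "a1"
  'b' x 1 => "b1"
  'c' x 1 => "c1"
  'a' x 2 => "a2"
Compressed: "c1b1c2b1c1a1b1c1a2"
Compressed length: 18

18


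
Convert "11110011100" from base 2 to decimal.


Input: "11110011100" in base 2
Positional expansion:
  Digit '1' (value 1) x 2^10 = 1024
  Digit '1' (value 1) x 2^9 = 512
  Digit '1' (value 1) x 2^8 = 256
  Digit '1' (value 1) x 2^7 = 128
  Digit '0' (value 0) x 2^6 = 0
  Digit '0' (value 0) x 2^5 = 0
  Digit '1' (value 1) x 2^4 = 16
  Digit '1' (value 1) x 2^3 = 8
  Digit '1' (value 1) x 2^2 = 4
  Digit '0' (value 0) x 2^1 = 0
  Digit '0' (value 0) x 2^0 = 0
Sum = 1948

1948


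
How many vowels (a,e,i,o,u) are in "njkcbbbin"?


Input: njkcbbbin
Checking each character:
  'n' at position 0: consonant
  'j' at position 1: consonant
  'k' at position 2: consonant
  'c' at position 3: consonant
  'b' at position 4: consonant
  'b' at position 5: consonant
  'b' at position 6: consonant
  'i' at position 7: vowel (running total: 1)
  'n' at position 8: consonant
Total vowels: 1

1


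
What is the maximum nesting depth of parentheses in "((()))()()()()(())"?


Input: "((()))()()()()(())"
Tracking depth:
  Position 0 '(': depth becomes 1
  Position 1 '(': depth becomes 2
  Position 2 '(': depth becomes 3
  Position 3 ')': depth becomes 2
  Position 4 ')': depth becomes 1
  Position 5 ')': depth becomes 0
  Position 6 '(': depth becomes 1
  Position 7 ')': depth becomes 0
  Position 8 '(': depth becomes 1
  Position 9 ')': depth becomes 0
  Position 10 '(': depth becomes 1
  Position 11 ')': depth becomes 0
  Position 12 '(': depth becomes 1
  Position 13 ')': depth becomes 0
  Position 14 '(': depth becomes 1
  Position 15 '(': depth becomes 2
  Position 16 ')': depth becomes 1
  Position 17 ')': depth becomes 0
Maximum depth reached: 3

3


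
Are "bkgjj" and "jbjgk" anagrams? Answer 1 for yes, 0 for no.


Strings: "bkgjj", "jbjgk"
Sorted first:  bgjjk
Sorted second: bgjjk
Sorted forms match => anagrams

1


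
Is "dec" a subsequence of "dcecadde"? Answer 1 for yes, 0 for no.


Check if "dec" is a subsequence of "dcecadde"
Greedy scan:
  Position 0 ('d'): matches sub[0] = 'd'
  Position 1 ('c'): no match needed
  Position 2 ('e'): matches sub[1] = 'e'
  Position 3 ('c'): matches sub[2] = 'c'
  Position 4 ('a'): no match needed
  Position 5 ('d'): no match needed
  Position 6 ('d'): no match needed
  Position 7 ('e'): no match needed
All 3 characters matched => is a subsequence

1


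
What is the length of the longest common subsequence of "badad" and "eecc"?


LCS of "badad" and "eecc"
DP table:
           e    e    c    c
      0    0    0    0    0
  b   0    0    0    0    0
  a   0    0    0    0    0
  d   0    0    0    0    0
  a   0    0    0    0    0
  d   0    0    0    0    0
LCS length = dp[5][4] = 0

0


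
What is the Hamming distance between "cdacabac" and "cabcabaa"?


Comparing "cdacabac" and "cabcabaa" position by position:
  Position 0: 'c' vs 'c' => same
  Position 1: 'd' vs 'a' => differ
  Position 2: 'a' vs 'b' => differ
  Position 3: 'c' vs 'c' => same
  Position 4: 'a' vs 'a' => same
  Position 5: 'b' vs 'b' => same
  Position 6: 'a' vs 'a' => same
  Position 7: 'c' vs 'a' => differ
Total differences (Hamming distance): 3

3


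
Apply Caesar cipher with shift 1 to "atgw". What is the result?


Caesar cipher: shift "atgw" by 1
  'a' (pos 0) + 1 = pos 1 = 'b'
  't' (pos 19) + 1 = pos 20 = 'u'
  'g' (pos 6) + 1 = pos 7 = 'h'
  'w' (pos 22) + 1 = pos 23 = 'x'
Result: buhx

buhx


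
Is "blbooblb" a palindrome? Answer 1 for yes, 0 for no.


Input: blbooblb
Reversed: blbooblb
  Compare pos 0 ('b') with pos 7 ('b'): match
  Compare pos 1 ('l') with pos 6 ('l'): match
  Compare pos 2 ('b') with pos 5 ('b'): match
  Compare pos 3 ('o') with pos 4 ('o'): match
Result: palindrome

1


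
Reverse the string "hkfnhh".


Input: hkfnhh
Reading characters right to left:
  Position 5: 'h'
  Position 4: 'h'
  Position 3: 'n'
  Position 2: 'f'
  Position 1: 'k'
  Position 0: 'h'
Reversed: hhnfkh

hhnfkh


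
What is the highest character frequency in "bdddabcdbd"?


Input: bdddabcdbd
Character counts:
  'a': 1
  'b': 3
  'c': 1
  'd': 5
Maximum frequency: 5

5


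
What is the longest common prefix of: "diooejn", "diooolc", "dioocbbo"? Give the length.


Words: diooejn, diooolc, dioocbbo
  Position 0: all 'd' => match
  Position 1: all 'i' => match
  Position 2: all 'o' => match
  Position 3: all 'o' => match
  Position 4: ('e', 'o', 'c') => mismatch, stop
LCP = "dioo" (length 4)

4


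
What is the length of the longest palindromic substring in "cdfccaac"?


Input: "cdfccaac"
Checking substrings for palindromes:
  [4:8] "caac" (len 4) => palindrome
  [3:5] "cc" (len 2) => palindrome
  [5:7] "aa" (len 2) => palindrome
Longest palindromic substring: "caac" with length 4

4


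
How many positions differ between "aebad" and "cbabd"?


Comparing "aebad" and "cbabd" position by position:
  Position 0: 'a' vs 'c' => DIFFER
  Position 1: 'e' vs 'b' => DIFFER
  Position 2: 'b' vs 'a' => DIFFER
  Position 3: 'a' vs 'b' => DIFFER
  Position 4: 'd' vs 'd' => same
Positions that differ: 4

4


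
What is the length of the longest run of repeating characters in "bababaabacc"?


Input: "bababaabacc"
Scanning for longest run:
  Position 1 ('a'): new char, reset run to 1
  Position 2 ('b'): new char, reset run to 1
  Position 3 ('a'): new char, reset run to 1
  Position 4 ('b'): new char, reset run to 1
  Position 5 ('a'): new char, reset run to 1
  Position 6 ('a'): continues run of 'a', length=2
  Position 7 ('b'): new char, reset run to 1
  Position 8 ('a'): new char, reset run to 1
  Position 9 ('c'): new char, reset run to 1
  Position 10 ('c'): continues run of 'c', length=2
Longest run: 'a' with length 2

2


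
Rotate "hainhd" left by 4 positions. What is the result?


Input: "hainhd", rotate left by 4
First 4 characters: "hain"
Remaining characters: "hd"
Concatenate remaining + first: "hd" + "hain" = "hdhain"

hdhain


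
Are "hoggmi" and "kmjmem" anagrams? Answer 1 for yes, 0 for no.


Strings: "hoggmi", "kmjmem"
Sorted first:  gghimo
Sorted second: ejkmmm
Differ at position 0: 'g' vs 'e' => not anagrams

0


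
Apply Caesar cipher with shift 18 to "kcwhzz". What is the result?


Caesar cipher: shift "kcwhzz" by 18
  'k' (pos 10) + 18 = pos 2 = 'c'
  'c' (pos 2) + 18 = pos 20 = 'u'
  'w' (pos 22) + 18 = pos 14 = 'o'
  'h' (pos 7) + 18 = pos 25 = 'z'
  'z' (pos 25) + 18 = pos 17 = 'r'
  'z' (pos 25) + 18 = pos 17 = 'r'
Result: cuozrr

cuozrr


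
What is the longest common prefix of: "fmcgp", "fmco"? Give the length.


Words: fmcgp, fmco
  Position 0: all 'f' => match
  Position 1: all 'm' => match
  Position 2: all 'c' => match
  Position 3: ('g', 'o') => mismatch, stop
LCP = "fmc" (length 3)

3


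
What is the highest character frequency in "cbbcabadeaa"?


Input: cbbcabadeaa
Character counts:
  'a': 4
  'b': 3
  'c': 2
  'd': 1
  'e': 1
Maximum frequency: 4

4


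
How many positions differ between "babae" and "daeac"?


Comparing "babae" and "daeac" position by position:
  Position 0: 'b' vs 'd' => DIFFER
  Position 1: 'a' vs 'a' => same
  Position 2: 'b' vs 'e' => DIFFER
  Position 3: 'a' vs 'a' => same
  Position 4: 'e' vs 'c' => DIFFER
Positions that differ: 3

3


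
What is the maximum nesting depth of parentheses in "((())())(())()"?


Input: "((())())(())()"
Tracking depth:
  Position 0 '(': depth becomes 1
  Position 1 '(': depth becomes 2
  Position 2 '(': depth becomes 3
  Position 3 ')': depth becomes 2
  Position 4 ')': depth becomes 1
  Position 5 '(': depth becomes 2
  Position 6 ')': depth becomes 1
  Position 7 ')': depth becomes 0
  Position 8 '(': depth becomes 1
  Position 9 '(': depth becomes 2
  Position 10 ')': depth becomes 1
  Position 11 ')': depth becomes 0
  Position 12 '(': depth becomes 1
  Position 13 ')': depth becomes 0
Maximum depth reached: 3

3


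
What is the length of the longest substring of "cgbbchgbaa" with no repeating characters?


Input: "cgbbchgbaa"
Sliding window (track last position of each char):
  Position 0 ('c'): window [0,0] length 1 -- new best
  Position 1 ('g'): window [0,1] length 2 -- new best
  Position 2 ('b'): window [0,2] length 3 -- new best
  Position 3 ('b'): repeat (last at 2), move window start to 3
  Position 3 ('b'): window [3,3] length 1
  Position 4 ('c'): window [3,4] length 2
  Position 5 ('h'): window [3,5] length 3
  Position 6 ('g'): window [3,6] length 4 -- new best
  Position 7 ('b'): repeat (last at 3), move window start to 4
  Position 7 ('b'): window [4,7] length 4
  Position 8 ('a'): window [4,8] length 5 -- new best
  Position 9 ('a'): repeat (last at 8), move window start to 9
  Position 9 ('a'): window [9,9] length 1
Longest substring with no repeats: "chgba" with length 5

5


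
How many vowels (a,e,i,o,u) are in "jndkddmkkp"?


Input: jndkddmkkp
Checking each character:
  'j' at position 0: consonant
  'n' at position 1: consonant
  'd' at position 2: consonant
  'k' at position 3: consonant
  'd' at position 4: consonant
  'd' at position 5: consonant
  'm' at position 6: consonant
  'k' at position 7: consonant
  'k' at position 8: consonant
  'p' at position 9: consonant
Total vowels: 0

0


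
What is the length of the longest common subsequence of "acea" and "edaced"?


LCS of "acea" and "edaced"
DP table:
           e    d    a    c    e    d
      0    0    0    0    0    0    0
  a   0    0    0    1    1    1    1
  c   0    0    0    1    2    2    2
  e   0    1    1    1    2    3    3
  a   0    1    1    2    2    3    3
LCS length = dp[4][6] = 3

3


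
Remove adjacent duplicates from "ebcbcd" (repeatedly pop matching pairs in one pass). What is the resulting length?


Input: ebcbcd
Stack-based adjacent duplicate removal:
  Read 'e': push. Stack: e
  Read 'b': push. Stack: eb
  Read 'c': push. Stack: ebc
  Read 'b': push. Stack: ebcb
  Read 'c': push. Stack: ebcbc
  Read 'd': push. Stack: ebcbcd
Final stack: "ebcbcd" (length 6)

6


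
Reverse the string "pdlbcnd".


Input: pdlbcnd
Reading characters right to left:
  Position 6: 'd'
  Position 5: 'n'
  Position 4: 'c'
  Position 3: 'b'
  Position 2: 'l'
  Position 1: 'd'
  Position 0: 'p'
Reversed: dncbldp

dncbldp


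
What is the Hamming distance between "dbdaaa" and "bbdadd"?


Comparing "dbdaaa" and "bbdadd" position by position:
  Position 0: 'd' vs 'b' => differ
  Position 1: 'b' vs 'b' => same
  Position 2: 'd' vs 'd' => same
  Position 3: 'a' vs 'a' => same
  Position 4: 'a' vs 'd' => differ
  Position 5: 'a' vs 'd' => differ
Total differences (Hamming distance): 3

3


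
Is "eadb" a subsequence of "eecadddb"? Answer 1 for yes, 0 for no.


Check if "eadb" is a subsequence of "eecadddb"
Greedy scan:
  Position 0 ('e'): matches sub[0] = 'e'
  Position 1 ('e'): no match needed
  Position 2 ('c'): no match needed
  Position 3 ('a'): matches sub[1] = 'a'
  Position 4 ('d'): matches sub[2] = 'd'
  Position 5 ('d'): no match needed
  Position 6 ('d'): no match needed
  Position 7 ('b'): matches sub[3] = 'b'
All 4 characters matched => is a subsequence

1


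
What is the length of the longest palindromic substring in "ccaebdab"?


Input: "ccaebdab"
Checking substrings for palindromes:
  [0:2] "cc" (len 2) => palindrome
Longest palindromic substring: "cc" with length 2

2


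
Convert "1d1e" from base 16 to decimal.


Input: "1d1e" in base 16
Positional expansion:
  Digit '1' (value 1) x 16^3 = 4096
  Digit 'd' (value 13) x 16^2 = 3328
  Digit '1' (value 1) x 16^1 = 16
  Digit 'e' (value 14) x 16^0 = 14
Sum = 7454

7454


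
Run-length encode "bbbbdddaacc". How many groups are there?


Input: bbbbdddaacc
Scanning for consecutive runs:
  Group 1: 'b' x 4 (positions 0-3)
  Group 2: 'd' x 3 (positions 4-6)
  Group 3: 'a' x 2 (positions 7-8)
  Group 4: 'c' x 2 (positions 9-10)
Total groups: 4

4


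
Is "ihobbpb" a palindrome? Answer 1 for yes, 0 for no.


Input: ihobbpb
Reversed: bpbbohi
  Compare pos 0 ('i') with pos 6 ('b'): MISMATCH
  Compare pos 1 ('h') with pos 5 ('p'): MISMATCH
  Compare pos 2 ('o') with pos 4 ('b'): MISMATCH
Result: not a palindrome

0


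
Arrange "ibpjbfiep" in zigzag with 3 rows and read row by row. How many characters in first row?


Zigzag "ibpjbfiep" into 3 rows:
Placing characters:
  'i' => row 0
  'b' => row 1
  'p' => row 2
  'j' => row 1
  'b' => row 0
  'f' => row 1
  'i' => row 2
  'e' => row 1
  'p' => row 0
Rows:
  Row 0: "ibp"
  Row 1: "bjfe"
  Row 2: "pi"
First row length: 3

3


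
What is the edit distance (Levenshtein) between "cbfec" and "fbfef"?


Computing edit distance: "cbfec" -> "fbfef"
DP table:
           f    b    f    e    f
      0    1    2    3    4    5
  c   1    1    2    3    4    5
  b   2    2    1    2    3    4
  f   3    2    2    1    2    3
  e   4    3    3    2    1    2
  c   5    4    4    3    2    2
Edit distance = dp[5][5] = 2

2


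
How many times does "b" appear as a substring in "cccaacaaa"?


Searching for "b" in "cccaacaaa"
Scanning each position:
  Position 0: "c" => no
  Position 1: "c" => no
  Position 2: "c" => no
  Position 3: "a" => no
  Position 4: "a" => no
  Position 5: "c" => no
  Position 6: "a" => no
  Position 7: "a" => no
  Position 8: "a" => no
Total occurrences: 0

0


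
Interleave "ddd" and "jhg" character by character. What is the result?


Interleaving "ddd" and "jhg":
  Position 0: 'd' from first, 'j' from second => "dj"
  Position 1: 'd' from first, 'h' from second => "dh"
  Position 2: 'd' from first, 'g' from second => "dg"
Result: djdhdg

djdhdg


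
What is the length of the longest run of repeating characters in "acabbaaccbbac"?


Input: "acabbaaccbbac"
Scanning for longest run:
  Position 1 ('c'): new char, reset run to 1
  Position 2 ('a'): new char, reset run to 1
  Position 3 ('b'): new char, reset run to 1
  Position 4 ('b'): continues run of 'b', length=2
  Position 5 ('a'): new char, reset run to 1
  Position 6 ('a'): continues run of 'a', length=2
  Position 7 ('c'): new char, reset run to 1
  Position 8 ('c'): continues run of 'c', length=2
  Position 9 ('b'): new char, reset run to 1
  Position 10 ('b'): continues run of 'b', length=2
  Position 11 ('a'): new char, reset run to 1
  Position 12 ('c'): new char, reset run to 1
Longest run: 'b' with length 2

2


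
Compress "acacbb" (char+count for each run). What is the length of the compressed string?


Input: acacbb
Runs:
  'a' x 1 => "a1"
  'c' x 1 => "c1"
  'a' x 1 => "a1"
  'c' x 1 => "c1"
  'b' x 2 => "b2"
Compressed: "a1c1a1c1b2"
Compressed length: 10

10


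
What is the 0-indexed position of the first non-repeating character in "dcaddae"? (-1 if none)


Input: dcaddae
Character frequencies:
  'a': 2
  'c': 1
  'd': 3
  'e': 1
Scanning left to right for freq == 1:
  Position 0 ('d'): freq=3, skip
  Position 1 ('c'): unique! => answer = 1

1


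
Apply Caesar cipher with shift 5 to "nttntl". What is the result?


Caesar cipher: shift "nttntl" by 5
  'n' (pos 13) + 5 = pos 18 = 's'
  't' (pos 19) + 5 = pos 24 = 'y'
  't' (pos 19) + 5 = pos 24 = 'y'
  'n' (pos 13) + 5 = pos 18 = 's'
  't' (pos 19) + 5 = pos 24 = 'y'
  'l' (pos 11) + 5 = pos 16 = 'q'
Result: syysyq

syysyq


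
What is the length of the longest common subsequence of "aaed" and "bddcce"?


LCS of "aaed" and "bddcce"
DP table:
           b    d    d    c    c    e
      0    0    0    0    0    0    0
  a   0    0    0    0    0    0    0
  a   0    0    0    0    0    0    0
  e   0    0    0    0    0    0    1
  d   0    0    1    1    1    1    1
LCS length = dp[4][6] = 1

1


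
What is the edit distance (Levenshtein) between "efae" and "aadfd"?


Computing edit distance: "efae" -> "aadfd"
DP table:
           a    a    d    f    d
      0    1    2    3    4    5
  e   1    1    2    3    4    5
  f   2    2    2    3    3    4
  a   3    2    2    3    4    4
  e   4    3    3    3    4    5
Edit distance = dp[4][5] = 5

5


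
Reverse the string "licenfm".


Input: licenfm
Reading characters right to left:
  Position 6: 'm'
  Position 5: 'f'
  Position 4: 'n'
  Position 3: 'e'
  Position 2: 'c'
  Position 1: 'i'
  Position 0: 'l'
Reversed: mfnecil

mfnecil


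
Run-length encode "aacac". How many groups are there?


Input: aacac
Scanning for consecutive runs:
  Group 1: 'a' x 2 (positions 0-1)
  Group 2: 'c' x 1 (positions 2-2)
  Group 3: 'a' x 1 (positions 3-3)
  Group 4: 'c' x 1 (positions 4-4)
Total groups: 4

4


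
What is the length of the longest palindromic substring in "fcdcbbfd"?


Input: "fcdcbbfd"
Checking substrings for palindromes:
  [1:4] "cdc" (len 3) => palindrome
  [4:6] "bb" (len 2) => palindrome
Longest palindromic substring: "cdc" with length 3

3


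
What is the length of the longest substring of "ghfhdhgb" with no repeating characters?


Input: "ghfhdhgb"
Sliding window (track last position of each char):
  Position 0 ('g'): window [0,0] length 1 -- new best
  Position 1 ('h'): window [0,1] length 2 -- new best
  Position 2 ('f'): window [0,2] length 3 -- new best
  Position 3 ('h'): repeat (last at 1), move window start to 2
  Position 3 ('h'): window [2,3] length 2
  Position 4 ('d'): window [2,4] length 3
  Position 5 ('h'): repeat (last at 3), move window start to 4
  Position 5 ('h'): window [4,5] length 2
  Position 6 ('g'): window [4,6] length 3
  Position 7 ('b'): window [4,7] length 4 -- new best
Longest substring with no repeats: "dhgb" with length 4

4


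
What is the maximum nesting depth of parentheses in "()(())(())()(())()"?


Input: "()(())(())()(())()"
Tracking depth:
  Position 0 '(': depth becomes 1
  Position 1 ')': depth becomes 0
  Position 2 '(': depth becomes 1
  Position 3 '(': depth becomes 2
  Position 4 ')': depth becomes 1
  Position 5 ')': depth becomes 0
  Position 6 '(': depth becomes 1
  Position 7 '(': depth becomes 2
  Position 8 ')': depth becomes 1
  Position 9 ')': depth becomes 0
  Position 10 '(': depth becomes 1
  Position 11 ')': depth becomes 0
  Position 12 '(': depth becomes 1
  Position 13 '(': depth becomes 2
  Position 14 ')': depth becomes 1
  Position 15 ')': depth becomes 0
  Position 16 '(': depth becomes 1
  Position 17 ')': depth becomes 0
Maximum depth reached: 2

2


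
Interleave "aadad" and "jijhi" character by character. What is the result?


Interleaving "aadad" and "jijhi":
  Position 0: 'a' from first, 'j' from second => "aj"
  Position 1: 'a' from first, 'i' from second => "ai"
  Position 2: 'd' from first, 'j' from second => "dj"
  Position 3: 'a' from first, 'h' from second => "ah"
  Position 4: 'd' from first, 'i' from second => "di"
Result: ajaidjahdi

ajaidjahdi


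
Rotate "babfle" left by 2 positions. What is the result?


Input: "babfle", rotate left by 2
First 2 characters: "ba"
Remaining characters: "bfle"
Concatenate remaining + first: "bfle" + "ba" = "bfleba"

bfleba


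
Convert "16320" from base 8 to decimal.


Input: "16320" in base 8
Positional expansion:
  Digit '1' (value 1) x 8^4 = 4096
  Digit '6' (value 6) x 8^3 = 3072
  Digit '3' (value 3) x 8^2 = 192
  Digit '2' (value 2) x 8^1 = 16
  Digit '0' (value 0) x 8^0 = 0
Sum = 7376

7376


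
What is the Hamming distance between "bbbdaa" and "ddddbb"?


Comparing "bbbdaa" and "ddddbb" position by position:
  Position 0: 'b' vs 'd' => differ
  Position 1: 'b' vs 'd' => differ
  Position 2: 'b' vs 'd' => differ
  Position 3: 'd' vs 'd' => same
  Position 4: 'a' vs 'b' => differ
  Position 5: 'a' vs 'b' => differ
Total differences (Hamming distance): 5

5


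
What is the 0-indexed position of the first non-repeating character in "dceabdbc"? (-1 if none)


Input: dceabdbc
Character frequencies:
  'a': 1
  'b': 2
  'c': 2
  'd': 2
  'e': 1
Scanning left to right for freq == 1:
  Position 0 ('d'): freq=2, skip
  Position 1 ('c'): freq=2, skip
  Position 2 ('e'): unique! => answer = 2

2


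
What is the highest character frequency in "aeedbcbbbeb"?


Input: aeedbcbbbeb
Character counts:
  'a': 1
  'b': 5
  'c': 1
  'd': 1
  'e': 3
Maximum frequency: 5

5


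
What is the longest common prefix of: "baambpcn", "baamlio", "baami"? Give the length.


Words: baambpcn, baamlio, baami
  Position 0: all 'b' => match
  Position 1: all 'a' => match
  Position 2: all 'a' => match
  Position 3: all 'm' => match
  Position 4: ('b', 'l', 'i') => mismatch, stop
LCP = "baam" (length 4)

4


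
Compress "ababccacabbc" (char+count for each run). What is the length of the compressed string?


Input: ababccacabbc
Runs:
  'a' x 1 => "a1"
  'b' x 1 => "b1"
  'a' x 1 => "a1"
  'b' x 1 => "b1"
  'c' x 2 => "c2"
  'a' x 1 => "a1"
  'c' x 1 => "c1"
  'a' x 1 => "a1"
  'b' x 2 => "b2"
  'c' x 1 => "c1"
Compressed: "a1b1a1b1c2a1c1a1b2c1"
Compressed length: 20

20


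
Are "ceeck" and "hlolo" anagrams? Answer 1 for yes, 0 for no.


Strings: "ceeck", "hlolo"
Sorted first:  cceek
Sorted second: hlloo
Differ at position 0: 'c' vs 'h' => not anagrams

0


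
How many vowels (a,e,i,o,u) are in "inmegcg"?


Input: inmegcg
Checking each character:
  'i' at position 0: vowel (running total: 1)
  'n' at position 1: consonant
  'm' at position 2: consonant
  'e' at position 3: vowel (running total: 2)
  'g' at position 4: consonant
  'c' at position 5: consonant
  'g' at position 6: consonant
Total vowels: 2

2


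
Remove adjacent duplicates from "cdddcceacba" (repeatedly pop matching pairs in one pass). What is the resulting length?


Input: cdddcceacba
Stack-based adjacent duplicate removal:
  Read 'c': push. Stack: c
  Read 'd': push. Stack: cd
  Read 'd': matches stack top 'd' => pop. Stack: c
  Read 'd': push. Stack: cd
  Read 'c': push. Stack: cdc
  Read 'c': matches stack top 'c' => pop. Stack: cd
  Read 'e': push. Stack: cde
  Read 'a': push. Stack: cdea
  Read 'c': push. Stack: cdeac
  Read 'b': push. Stack: cdeacb
  Read 'a': push. Stack: cdeacba
Final stack: "cdeacba" (length 7)

7


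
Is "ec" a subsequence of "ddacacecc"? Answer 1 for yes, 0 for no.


Check if "ec" is a subsequence of "ddacacecc"
Greedy scan:
  Position 0 ('d'): no match needed
  Position 1 ('d'): no match needed
  Position 2 ('a'): no match needed
  Position 3 ('c'): no match needed
  Position 4 ('a'): no match needed
  Position 5 ('c'): no match needed
  Position 6 ('e'): matches sub[0] = 'e'
  Position 7 ('c'): matches sub[1] = 'c'
  Position 8 ('c'): no match needed
All 2 characters matched => is a subsequence

1


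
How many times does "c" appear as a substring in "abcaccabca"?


Searching for "c" in "abcaccabca"
Scanning each position:
  Position 0: "a" => no
  Position 1: "b" => no
  Position 2: "c" => MATCH
  Position 3: "a" => no
  Position 4: "c" => MATCH
  Position 5: "c" => MATCH
  Position 6: "a" => no
  Position 7: "b" => no
  Position 8: "c" => MATCH
  Position 9: "a" => no
Total occurrences: 4

4
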